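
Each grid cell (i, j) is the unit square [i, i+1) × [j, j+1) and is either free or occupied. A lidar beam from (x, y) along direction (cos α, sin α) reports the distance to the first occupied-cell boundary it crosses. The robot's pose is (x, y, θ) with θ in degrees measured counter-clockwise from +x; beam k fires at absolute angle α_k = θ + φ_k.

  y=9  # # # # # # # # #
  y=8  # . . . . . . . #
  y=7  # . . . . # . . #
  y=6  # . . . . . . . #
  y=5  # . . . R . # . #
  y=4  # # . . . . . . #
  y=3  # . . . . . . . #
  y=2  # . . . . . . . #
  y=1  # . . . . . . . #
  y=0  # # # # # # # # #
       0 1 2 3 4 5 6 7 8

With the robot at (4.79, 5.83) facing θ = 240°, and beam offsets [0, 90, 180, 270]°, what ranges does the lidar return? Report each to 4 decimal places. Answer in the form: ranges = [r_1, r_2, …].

beam 1: φ=0°, α=240°
  d=(-0.5000,-0.8660)  start (4,5)  tX=1.5800 tY=0.9584  stride 1/|dx|=2.0000 1/|dy|=1.1547
    cross y-line → (4,4), t=0.9584
    cross x-line → (3,4), t=1.5800
    cross y-line → (3,3), t=2.1131
    cross y-line → (3,2), t=3.2678
    cross x-line → (2,2), t=3.5800
    cross y-line → (2,1), t=4.4225
    cross y-line → (2,0), t=5.5772 (wall)
  → r_1 = 5.5772
beam 2: φ=90°, α=330°
  d=(0.8660,-0.5000)  start (4,5)  tX=0.2425 tY=1.6600  stride 1/|dx|=1.1547 1/|dy|=2.0000
    cross x-line → (5,5), t=0.2425
    cross x-line → (6,5), t=1.3972 (wall)
  → r_2 = 1.3972
beam 3: φ=180°, α=60°
  d=(0.5000,0.8660)  start (4,5)  tX=0.4200 tY=0.1963  stride 1/|dx|=2.0000 1/|dy|=1.1547
    cross y-line → (4,6), t=0.1963
    cross x-line → (5,6), t=0.4200
    cross y-line → (5,7), t=1.3510 (wall)
  → r_3 = 1.3510
beam 4: φ=270°, α=150°
  d=(-0.8660,0.5000)  start (4,5)  tX=0.9122 tY=0.3400  stride 1/|dx|=1.1547 1/|dy|=2.0000
    cross y-line → (4,6), t=0.3400
    cross x-line → (3,6), t=0.9122
    cross x-line → (2,6), t=2.0669
    cross y-line → (2,7), t=2.3400
    cross x-line → (1,7), t=3.2216
    cross y-line → (1,8), t=4.3400
    cross x-line → (0,8), t=4.3763 (wall)
  → r_4 = 4.3763

ranges = [5.5772, 1.3972, 1.3510, 4.3763]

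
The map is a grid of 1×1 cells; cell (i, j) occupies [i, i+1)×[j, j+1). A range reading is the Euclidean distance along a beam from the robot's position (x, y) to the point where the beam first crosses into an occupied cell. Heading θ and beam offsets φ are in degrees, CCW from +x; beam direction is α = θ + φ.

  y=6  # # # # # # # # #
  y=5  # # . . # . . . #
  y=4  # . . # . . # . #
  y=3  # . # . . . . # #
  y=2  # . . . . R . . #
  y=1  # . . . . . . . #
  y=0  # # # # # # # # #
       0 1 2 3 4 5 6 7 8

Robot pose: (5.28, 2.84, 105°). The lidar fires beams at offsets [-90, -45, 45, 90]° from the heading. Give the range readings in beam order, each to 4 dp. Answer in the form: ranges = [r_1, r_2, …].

ranges = [1.7807, 1.4400, 2.3200, 4.4310]

beam 1: φ=-90°, α=15°
  d=(0.9659,0.2588)  start (5,2)  tX=0.7454 tY=0.6182  stride 1/|dx|=1.0353 1/|dy|=3.8637
    cross y-line → (5,3), t=0.6182
    cross x-line → (6,3), t=0.7454
    cross x-line → (7,3), t=1.7807 (wall)
  → r_1 = 1.7807
beam 2: φ=-45°, α=60°
  d=(0.5000,0.8660)  start (5,2)  tX=1.4400 tY=0.1848  stride 1/|dx|=2.0000 1/|dy|=1.1547
    cross y-line → (5,3), t=0.1848
    cross y-line → (5,4), t=1.3395
    cross x-line → (6,4), t=1.4400 (wall)
  → r_2 = 1.4400
beam 3: φ=45°, α=150°
  d=(-0.8660,0.5000)  start (5,2)  tX=0.3233 tY=0.3200  stride 1/|dx|=1.1547 1/|dy|=2.0000
    cross y-line → (5,3), t=0.3200
    cross x-line → (4,3), t=0.3233
    cross x-line → (3,3), t=1.4780
    cross y-line → (3,4), t=2.3200 (wall)
  → r_3 = 2.3200
beam 4: φ=90°, α=195°
  d=(-0.9659,-0.2588)  start (5,2)  tX=0.2899 tY=3.2455  stride 1/|dx|=1.0353 1/|dy|=3.8637
    cross x-line → (4,2), t=0.2899
    cross x-line → (3,2), t=1.3252
    cross x-line → (2,2), t=2.3604
    cross y-line → (2,1), t=3.2455
    cross x-line → (1,1), t=3.3957
    cross x-line → (0,1), t=4.4310 (wall)
  → r_4 = 4.4310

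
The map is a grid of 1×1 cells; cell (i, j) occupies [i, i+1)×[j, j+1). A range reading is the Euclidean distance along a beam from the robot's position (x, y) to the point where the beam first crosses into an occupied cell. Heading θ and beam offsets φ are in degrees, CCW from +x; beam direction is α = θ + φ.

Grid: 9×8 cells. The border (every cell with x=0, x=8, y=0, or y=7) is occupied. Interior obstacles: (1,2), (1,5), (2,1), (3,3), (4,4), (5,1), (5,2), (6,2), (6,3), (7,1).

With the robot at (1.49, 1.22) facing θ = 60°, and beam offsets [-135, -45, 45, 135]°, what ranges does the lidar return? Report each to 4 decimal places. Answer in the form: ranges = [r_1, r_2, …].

ranges = [0.2278, 0.5280, 0.8075, 0.5073]

beam 1: φ=-135°, α=285°
  dir = (cos 285°, sin 285°) = (0.2588, -0.9659); from cell (1,1)
  next x-line at t=1.9705, next y-line at t=0.2278; Δt_x=3.8637, Δt_y=1.0353
    y: enter (1,0) at t=0.2278 ← occupied
  → r_1 = 0.2278
beam 2: φ=-45°, α=15°
  dir = (cos 15°, sin 15°) = (0.9659, 0.2588); from cell (1,1)
  next x-line at t=0.5280, next y-line at t=3.0137; Δt_x=1.0353, Δt_y=3.8637
    x: enter (2,1) at t=0.5280 ← occupied
  → r_2 = 0.5280
beam 3: φ=45°, α=105°
  dir = (cos 105°, sin 105°) = (-0.2588, 0.9659); from cell (1,1)
  next x-line at t=1.8932, next y-line at t=0.8075; Δt_x=3.8637, Δt_y=1.0353
    y: enter (1,2) at t=0.8075 ← occupied
  → r_3 = 0.8075
beam 4: φ=135°, α=195°
  dir = (cos 195°, sin 195°) = (-0.9659, -0.2588); from cell (1,1)
  next x-line at t=0.5073, next y-line at t=0.8500; Δt_x=1.0353, Δt_y=3.8637
    x: enter (0,1) at t=0.5073 ← occupied
  → r_4 = 0.5073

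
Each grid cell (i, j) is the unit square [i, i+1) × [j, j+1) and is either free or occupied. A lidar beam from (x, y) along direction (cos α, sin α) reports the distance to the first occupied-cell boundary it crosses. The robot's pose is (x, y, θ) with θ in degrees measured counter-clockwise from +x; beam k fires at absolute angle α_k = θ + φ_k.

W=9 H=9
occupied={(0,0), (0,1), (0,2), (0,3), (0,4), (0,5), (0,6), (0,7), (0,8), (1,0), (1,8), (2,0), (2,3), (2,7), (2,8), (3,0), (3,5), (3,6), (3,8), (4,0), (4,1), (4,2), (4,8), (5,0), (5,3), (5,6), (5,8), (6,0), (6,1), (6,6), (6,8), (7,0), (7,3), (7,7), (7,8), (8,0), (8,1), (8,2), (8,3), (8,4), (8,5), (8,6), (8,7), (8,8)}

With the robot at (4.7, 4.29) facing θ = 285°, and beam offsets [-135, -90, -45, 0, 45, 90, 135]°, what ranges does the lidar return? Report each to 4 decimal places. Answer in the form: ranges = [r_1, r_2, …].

beam 1: φ=-135°, α=150°
  cosα=-0.8660 sinα=0.5000 | (4,4) | tMaxX 0.8083 tMaxY 1.4200 | tΔX 1.1547 tΔY 2.0000
    t=0.8083 [x] (3,4)
    t=1.4200 [y] (3,5) — stop
  → r_1 = 1.4200
beam 2: φ=-90°, α=195°
  cosα=-0.9659 sinα=-0.2588 | (4,4) | tMaxX 0.7247 tMaxY 1.1205 | tΔX 1.0353 tΔY 3.8637
    t=0.7247 [x] (3,4)
    t=1.1205 [y] (3,3)
    t=1.7600 [x] (2,3) — stop
  → r_2 = 1.7600
beam 3: φ=-45°, α=240°
  cosα=-0.5000 sinα=-0.8660 | (4,4) | tMaxX 1.4000 tMaxY 0.3349 | tΔX 2.0000 tΔY 1.1547
    t=0.3349 [y] (4,3)
    t=1.4000 [x] (3,3)
    t=1.4896 [y] (3,2)
    t=2.6443 [y] (3,1)
    t=3.4000 [x] (2,1)
    t=3.7990 [y] (2,0) — stop
  → r_3 = 3.7990
beam 4: φ=0°, α=285°
  cosα=0.2588 sinα=-0.9659 | (4,4) | tMaxX 1.1591 tMaxY 0.3002 | tΔX 3.8637 tΔY 1.0353
    t=0.3002 [y] (4,3)
    t=1.1591 [x] (5,3) — stop
  → r_4 = 1.1591
beam 5: φ=45°, α=330°
  cosα=0.8660 sinα=-0.5000 | (4,4) | tMaxX 0.3464 tMaxY 0.5800 | tΔX 1.1547 tΔY 2.0000
    t=0.3464 [x] (5,4)
    t=0.5800 [y] (5,3) — stop
  → r_5 = 0.5800
beam 6: φ=90°, α=15°
  cosα=0.9659 sinα=0.2588 | (4,4) | tMaxX 0.3106 tMaxY 2.7432 | tΔX 1.0353 tΔY 3.8637
    t=0.3106 [x] (5,4)
    t=1.3459 [x] (6,4)
    t=2.3811 [x] (7,4)
    t=2.7432 [y] (7,5)
    t=3.4164 [x] (8,5) — stop
  → r_6 = 3.4164
beam 7: φ=135°, α=60°
  cosα=0.5000 sinα=0.8660 | (4,4) | tMaxX 0.6000 tMaxY 0.8198 | tΔX 2.0000 tΔY 1.1547
    t=0.6000 [x] (5,4)
    t=0.8198 [y] (5,5)
    t=1.9745 [y] (5,6) — stop
  → r_7 = 1.9745

ranges = [1.4200, 1.7600, 3.7990, 1.1591, 0.5800, 3.4164, 1.9745]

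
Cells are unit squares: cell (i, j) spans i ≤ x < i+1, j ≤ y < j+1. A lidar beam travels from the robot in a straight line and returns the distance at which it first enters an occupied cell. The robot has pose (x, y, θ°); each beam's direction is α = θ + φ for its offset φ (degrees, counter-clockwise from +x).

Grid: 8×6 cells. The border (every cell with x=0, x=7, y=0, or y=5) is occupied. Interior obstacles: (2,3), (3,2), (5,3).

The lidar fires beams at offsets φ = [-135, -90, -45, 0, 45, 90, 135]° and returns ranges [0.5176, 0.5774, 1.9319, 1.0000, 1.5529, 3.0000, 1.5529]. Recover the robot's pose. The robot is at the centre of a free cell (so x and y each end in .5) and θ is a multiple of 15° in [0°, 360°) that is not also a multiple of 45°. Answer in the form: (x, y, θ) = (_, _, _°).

(x, y, θ) = (2.5, 1.5, 30°)

Candidates: 21 free-cell centres × 16 headings = 336 poses. Raycast each; keep the one whose scan matches to 4 dp.
  (3.5, 4.5, 120°): beam 1 = 1.9319 ≠ 0.5176 ✗
  (3.5, 1.5, 165°): beam 1 = 4.0415 ≠ 0.5176 ✗
  (6.5, 3.5, 30°): beam 1 = 2.5882 ≠ 0.5176 ✗
  (6.5, 2.5, 210°): beam 1 = 1.9319 ≠ 0.5176 ✗
  …
  (2.5, 1.5, 30°): r_1=0.5176, r_2=0.5774, r_3=1.9319, r_4=1.0000, r_5=1.5529, r_6=3.0000, r_7=1.5529 — all match ✓
Only this pose fits every beam.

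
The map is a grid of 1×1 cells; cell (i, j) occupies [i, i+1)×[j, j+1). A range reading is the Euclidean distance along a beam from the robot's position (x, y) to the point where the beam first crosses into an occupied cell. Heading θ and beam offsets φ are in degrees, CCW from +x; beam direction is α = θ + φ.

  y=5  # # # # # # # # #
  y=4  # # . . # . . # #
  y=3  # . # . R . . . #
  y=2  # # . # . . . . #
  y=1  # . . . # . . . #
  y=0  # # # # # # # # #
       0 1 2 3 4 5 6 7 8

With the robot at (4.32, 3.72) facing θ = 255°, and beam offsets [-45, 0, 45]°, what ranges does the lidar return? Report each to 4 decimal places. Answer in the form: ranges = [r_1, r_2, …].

beam 1: φ=-45°, α=210°
  d=(-0.8660,-0.5000)  start (4,3)  tX=0.3695 tY=1.4400  stride 1/|dx|=1.1547 1/|dy|=2.0000
    cross x-line → (3,3), t=0.3695
    cross y-line → (3,2), t=1.4400 (wall)
  → r_1 = 1.4400
beam 2: φ=0°, α=255°
  d=(-0.2588,-0.9659)  start (4,3)  tX=1.2364 tY=0.7454  stride 1/|dx|=3.8637 1/|dy|=1.0353
    cross y-line → (4,2), t=0.7454
    cross x-line → (3,2), t=1.2364 (wall)
  → r_2 = 1.2364
beam 3: φ=45°, α=300°
  d=(0.5000,-0.8660)  start (4,3)  tX=1.3600 tY=0.8314  stride 1/|dx|=2.0000 1/|dy|=1.1547
    cross y-line → (4,2), t=0.8314
    cross x-line → (5,2), t=1.3600
    cross y-line → (5,1), t=1.9861
    cross y-line → (5,0), t=3.1408 (wall)
  → r_3 = 3.1408

ranges = [1.4400, 1.2364, 3.1408]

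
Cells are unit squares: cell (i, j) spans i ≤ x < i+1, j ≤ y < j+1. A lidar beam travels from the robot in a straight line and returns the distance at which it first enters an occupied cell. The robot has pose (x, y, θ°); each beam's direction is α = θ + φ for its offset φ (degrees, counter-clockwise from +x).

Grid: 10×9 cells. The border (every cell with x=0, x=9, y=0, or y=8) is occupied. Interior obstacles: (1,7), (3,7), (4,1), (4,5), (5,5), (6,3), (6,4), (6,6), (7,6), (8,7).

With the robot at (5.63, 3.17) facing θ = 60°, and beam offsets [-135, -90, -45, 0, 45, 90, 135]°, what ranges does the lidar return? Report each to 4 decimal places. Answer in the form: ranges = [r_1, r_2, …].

beam 1: φ=-135°, α=285°
  d=(0.2588,-0.9659)  start (5,3)  tX=1.4296 tY=0.1760  stride 1/|dx|=3.8637 1/|dy|=1.0353
    cross y-line → (5,2), t=0.1760
    cross y-line → (5,1), t=1.2113
    cross x-line → (6,1), t=1.4296
    cross y-line → (6,0), t=2.2465 (wall)
  → r_1 = 2.2465
beam 2: φ=-90°, α=330°
  d=(0.8660,-0.5000)  start (5,3)  tX=0.4272 tY=0.3400  stride 1/|dx|=1.1547 1/|dy|=2.0000
    cross y-line → (5,2), t=0.3400
    cross x-line → (6,2), t=0.4272
    cross x-line → (7,2), t=1.5819
    cross y-line → (7,1), t=2.3400
    cross x-line → (8,1), t=2.7366
    cross x-line → (9,1), t=3.8913 (wall)
  → r_2 = 3.8913
beam 3: φ=-45°, α=15°
  d=(0.9659,0.2588)  start (5,3)  tX=0.3831 tY=3.2069  stride 1/|dx|=1.0353 1/|dy|=3.8637
    cross x-line → (6,3), t=0.3831 (wall)
  → r_3 = 0.3831
beam 4: φ=0°, α=60°
  d=(0.5000,0.8660)  start (5,3)  tX=0.7400 tY=0.9584  stride 1/|dx|=2.0000 1/|dy|=1.1547
    cross x-line → (6,3), t=0.7400 (wall)
  → r_4 = 0.7400
beam 5: φ=45°, α=105°
  d=(-0.2588,0.9659)  start (5,3)  tX=2.4341 tY=0.8593  stride 1/|dx|=3.8637 1/|dy|=1.0353
    cross y-line → (5,4), t=0.8593
    cross y-line → (5,5), t=1.8946 (wall)
  → r_5 = 1.8946
beam 6: φ=90°, α=150°
  d=(-0.8660,0.5000)  start (5,3)  tX=0.7275 tY=1.6600  stride 1/|dx|=1.1547 1/|dy|=2.0000
    cross x-line → (4,3), t=0.7275
    cross y-line → (4,4), t=1.6600
    cross x-line → (3,4), t=1.8822
    cross x-line → (2,4), t=3.0369
    cross y-line → (2,5), t=3.6600
    cross x-line → (1,5), t=4.1916
    cross x-line → (0,5), t=5.3463 (wall)
  → r_6 = 5.3463
beam 7: φ=135°, α=195°
  d=(-0.9659,-0.2588)  start (5,3)  tX=0.6522 tY=0.6568  stride 1/|dx|=1.0353 1/|dy|=3.8637
    cross x-line → (4,3), t=0.6522
    cross y-line → (4,2), t=0.6568
    cross x-line → (3,2), t=1.6875
    cross x-line → (2,2), t=2.7228
    cross x-line → (1,2), t=3.7581
    cross y-line → (1,1), t=4.5205
    cross x-line → (0,1), t=4.7933 (wall)
  → r_7 = 4.7933

ranges = [2.2465, 3.8913, 0.3831, 0.7400, 1.8946, 5.3463, 4.7933]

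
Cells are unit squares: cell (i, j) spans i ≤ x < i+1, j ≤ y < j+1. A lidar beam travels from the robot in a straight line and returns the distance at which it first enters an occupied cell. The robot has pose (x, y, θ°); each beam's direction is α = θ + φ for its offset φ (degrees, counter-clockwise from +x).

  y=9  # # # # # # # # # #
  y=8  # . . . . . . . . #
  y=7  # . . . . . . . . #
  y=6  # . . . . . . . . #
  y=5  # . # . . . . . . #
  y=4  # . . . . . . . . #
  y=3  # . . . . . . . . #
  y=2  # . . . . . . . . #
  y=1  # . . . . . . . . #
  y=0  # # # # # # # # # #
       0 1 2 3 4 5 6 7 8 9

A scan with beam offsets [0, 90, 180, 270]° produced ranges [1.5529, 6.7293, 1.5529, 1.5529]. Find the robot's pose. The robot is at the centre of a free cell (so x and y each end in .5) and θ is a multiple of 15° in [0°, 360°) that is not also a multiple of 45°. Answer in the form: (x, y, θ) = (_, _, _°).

(x, y, θ) = (2.5, 7.5, 255°)

The pose lattice has 63·16 = 1008 candidates. Test each by forward raycasting.
  (1.5, 4.5, 120°): beam 1 = 1.0000 ≠ 1.5529 ✗
  (1.5, 1.5, 300°): beam 1 = 0.5774 ≠ 1.5529 ✗
  (4.5, 1.5, 105°): beam 1 = 7.7646 ≠ 1.5529 ✗
  …
  (2.5, 7.5, 255°): r_1=1.5529, r_2=6.7293, r_3=1.5529, r_4=1.5529 — all match ✓
Only this pose fits every beam.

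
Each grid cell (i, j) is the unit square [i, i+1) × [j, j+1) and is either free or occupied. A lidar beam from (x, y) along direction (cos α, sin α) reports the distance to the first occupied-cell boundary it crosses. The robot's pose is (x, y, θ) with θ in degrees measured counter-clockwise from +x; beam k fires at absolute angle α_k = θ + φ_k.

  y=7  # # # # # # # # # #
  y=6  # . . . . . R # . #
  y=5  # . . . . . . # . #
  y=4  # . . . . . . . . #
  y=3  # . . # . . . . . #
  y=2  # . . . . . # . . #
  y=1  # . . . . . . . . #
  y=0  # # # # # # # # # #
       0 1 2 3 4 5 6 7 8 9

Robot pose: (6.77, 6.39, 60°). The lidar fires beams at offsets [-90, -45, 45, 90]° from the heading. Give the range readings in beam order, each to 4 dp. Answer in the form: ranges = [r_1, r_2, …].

beam 1: φ=-90°, α=330°
  d=(0.8660,-0.5000)  start (6,6)  tX=0.2656 tY=0.7800  stride 1/|dx|=1.1547 1/|dy|=2.0000
    cross x-line → (7,6), t=0.2656 (wall)
  → r_1 = 0.2656
beam 2: φ=-45°, α=15°
  d=(0.9659,0.2588)  start (6,6)  tX=0.2381 tY=2.3569  stride 1/|dx|=1.0353 1/|dy|=3.8637
    cross x-line → (7,6), t=0.2381 (wall)
  → r_2 = 0.2381
beam 3: φ=45°, α=105°
  d=(-0.2588,0.9659)  start (6,6)  tX=2.9751 tY=0.6315  stride 1/|dx|=3.8637 1/|dy|=1.0353
    cross y-line → (6,7), t=0.6315 (wall)
  → r_3 = 0.6315
beam 4: φ=90°, α=150°
  d=(-0.8660,0.5000)  start (6,6)  tX=0.8891 tY=1.2200  stride 1/|dx|=1.1547 1/|dy|=2.0000
    cross x-line → (5,6), t=0.8891
    cross y-line → (5,7), t=1.2200 (wall)
  → r_4 = 1.2200

ranges = [0.2656, 0.2381, 0.6315, 1.2200]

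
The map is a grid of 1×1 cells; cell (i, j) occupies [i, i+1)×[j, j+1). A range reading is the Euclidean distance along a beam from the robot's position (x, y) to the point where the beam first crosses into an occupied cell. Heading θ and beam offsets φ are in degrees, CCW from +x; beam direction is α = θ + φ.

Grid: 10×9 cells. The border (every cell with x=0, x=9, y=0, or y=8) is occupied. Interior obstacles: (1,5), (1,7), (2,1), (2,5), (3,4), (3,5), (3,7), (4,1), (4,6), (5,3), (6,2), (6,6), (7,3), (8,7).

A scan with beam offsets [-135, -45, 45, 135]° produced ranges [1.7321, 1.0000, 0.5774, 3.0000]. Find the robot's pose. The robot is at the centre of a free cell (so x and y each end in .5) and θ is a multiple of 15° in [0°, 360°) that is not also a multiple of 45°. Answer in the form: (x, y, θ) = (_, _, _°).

Candidates: 42 free-cell centres × 16 headings = 672 poses. Raycast each; keep the one whose scan matches to 4 dp.
  (5.5, 4.5, 330°): beam 1 = 1.5529 ≠ 1.7321 ✗
  (4.5, 2.5, 60°): beam 1 = 0.5176 ≠ 1.7321 ✗
  (5.5, 6.5, 120°): beam 1 = 0.5176 ≠ 1.7321 ✗
  …
  (7.5, 6.5, 105°): r_1=1.7321, r_2=1.0000, r_3=0.5774, r_4=3.0000 — all match ✓
Only this pose fits every beam.

(x, y, θ) = (7.5, 6.5, 105°)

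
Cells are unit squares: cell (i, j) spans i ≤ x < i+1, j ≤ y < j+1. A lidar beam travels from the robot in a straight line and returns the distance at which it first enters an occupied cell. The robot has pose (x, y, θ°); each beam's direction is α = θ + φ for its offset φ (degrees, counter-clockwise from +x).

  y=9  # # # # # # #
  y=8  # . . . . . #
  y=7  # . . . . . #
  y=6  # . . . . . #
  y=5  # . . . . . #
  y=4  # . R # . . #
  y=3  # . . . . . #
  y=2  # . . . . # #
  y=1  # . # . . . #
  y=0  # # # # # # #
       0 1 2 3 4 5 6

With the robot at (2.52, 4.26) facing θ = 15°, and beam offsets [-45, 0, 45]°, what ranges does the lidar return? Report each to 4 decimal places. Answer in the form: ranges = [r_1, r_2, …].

beam 1: φ=-45°, α=330°
  dir = (cos 330°, sin 330°) = (0.8660, -0.5000); from cell (2,4)
  next x-line at t=0.5543, next y-line at t=0.5200; Δt_x=1.1547, Δt_y=2.0000
    y: enter (2,3) at t=0.5200
    x: enter (3,3) at t=0.5543
    x: enter (4,3) at t=1.7090
    y: enter (4,2) at t=2.5200
    x: enter (5,2) at t=2.8637 ← occupied
  → r_1 = 2.8637
beam 2: φ=0°, α=15°
  dir = (cos 15°, sin 15°) = (0.9659, 0.2588); from cell (2,4)
  next x-line at t=0.4969, next y-line at t=2.8591; Δt_x=1.0353, Δt_y=3.8637
    x: enter (3,4) at t=0.4969 ← occupied
  → r_2 = 0.4969
beam 3: φ=45°, α=60°
  dir = (cos 60°, sin 60°) = (0.5000, 0.8660); from cell (2,4)
  next x-line at t=0.9600, next y-line at t=0.8545; Δt_x=2.0000, Δt_y=1.1547
    y: enter (2,5) at t=0.8545
    x: enter (3,5) at t=0.9600
    y: enter (3,6) at t=2.0092
    x: enter (4,6) at t=2.9600
    y: enter (4,7) at t=3.1639
    y: enter (4,8) at t=4.3186
    x: enter (5,8) at t=4.9600
    y: enter (5,9) at t=5.4733 ← occupied
  → r_3 = 5.4733

ranges = [2.8637, 0.4969, 5.4733]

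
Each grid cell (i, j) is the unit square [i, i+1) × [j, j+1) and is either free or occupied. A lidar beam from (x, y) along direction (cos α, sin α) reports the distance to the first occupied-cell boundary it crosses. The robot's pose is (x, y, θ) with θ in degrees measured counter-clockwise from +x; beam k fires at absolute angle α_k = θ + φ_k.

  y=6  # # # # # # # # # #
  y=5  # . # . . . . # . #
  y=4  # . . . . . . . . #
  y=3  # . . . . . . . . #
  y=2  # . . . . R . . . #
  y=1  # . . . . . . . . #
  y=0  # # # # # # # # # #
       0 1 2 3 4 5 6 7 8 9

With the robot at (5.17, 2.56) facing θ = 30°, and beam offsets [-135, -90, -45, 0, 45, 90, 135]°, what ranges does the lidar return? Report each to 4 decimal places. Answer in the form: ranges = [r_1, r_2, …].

ranges = [1.6150, 1.8013, 3.9651, 4.4225, 3.5614, 3.9722, 4.3171]

beam 1: φ=-135°, α=255°
  dir = (cos 255°, sin 255°) = (-0.2588, -0.9659); from cell (5,2)
  next x-line at t=0.6568, next y-line at t=0.5798; Δt_x=3.8637, Δt_y=1.0353
    y: enter (5,1) at t=0.5798
    x: enter (4,1) at t=0.6568
    y: enter (4,0) at t=1.6150 ← occupied
  → r_1 = 1.6150
beam 2: φ=-90°, α=300°
  dir = (cos 300°, sin 300°) = (0.5000, -0.8660); from cell (5,2)
  next x-line at t=1.6600, next y-line at t=0.6466; Δt_x=2.0000, Δt_y=1.1547
    y: enter (5,1) at t=0.6466
    x: enter (6,1) at t=1.6600
    y: enter (6,0) at t=1.8013 ← occupied
  → r_2 = 1.8013
beam 3: φ=-45°, α=345°
  dir = (cos 345°, sin 345°) = (0.9659, -0.2588); from cell (5,2)
  next x-line at t=0.8593, next y-line at t=2.1637; Δt_x=1.0353, Δt_y=3.8637
    x: enter (6,2) at t=0.8593
    x: enter (7,2) at t=1.8946
    y: enter (7,1) at t=2.1637
    x: enter (8,1) at t=2.9298
    x: enter (9,1) at t=3.9651 ← occupied
  → r_3 = 3.9651
beam 4: φ=0°, α=30°
  dir = (cos 30°, sin 30°) = (0.8660, 0.5000); from cell (5,2)
  next x-line at t=0.9584, next y-line at t=0.8800; Δt_x=1.1547, Δt_y=2.0000
    y: enter (5,3) at t=0.8800
    x: enter (6,3) at t=0.9584
    x: enter (7,3) at t=2.1131
    y: enter (7,4) at t=2.8800
    x: enter (8,4) at t=3.2678
    x: enter (9,4) at t=4.4225 ← occupied
  → r_4 = 4.4225
beam 5: φ=45°, α=75°
  dir = (cos 75°, sin 75°) = (0.2588, 0.9659); from cell (5,2)
  next x-line at t=3.2069, next y-line at t=0.4555; Δt_x=3.8637, Δt_y=1.0353
    y: enter (5,3) at t=0.4555
    y: enter (5,4) at t=1.4908
    y: enter (5,5) at t=2.5261
    x: enter (6,5) at t=3.2069
    y: enter (6,6) at t=3.5614 ← occupied
  → r_5 = 3.5614
beam 6: φ=90°, α=120°
  dir = (cos 120°, sin 120°) = (-0.5000, 0.8660); from cell (5,2)
  next x-line at t=0.3400, next y-line at t=0.5081; Δt_x=2.0000, Δt_y=1.1547
    x: enter (4,2) at t=0.3400
    y: enter (4,3) at t=0.5081
    y: enter (4,4) at t=1.6628
    x: enter (3,4) at t=2.3400
    y: enter (3,5) at t=2.8175
    y: enter (3,6) at t=3.9722 ← occupied
  → r_6 = 3.9722
beam 7: φ=135°, α=165°
  dir = (cos 165°, sin 165°) = (-0.9659, 0.2588); from cell (5,2)
  next x-line at t=0.1760, next y-line at t=1.7000; Δt_x=1.0353, Δt_y=3.8637
    x: enter (4,2) at t=0.1760
    x: enter (3,2) at t=1.2113
    y: enter (3,3) at t=1.7000
    x: enter (2,3) at t=2.2465
    x: enter (1,3) at t=3.2818
    x: enter (0,3) at t=4.3171 ← occupied
  → r_7 = 4.3171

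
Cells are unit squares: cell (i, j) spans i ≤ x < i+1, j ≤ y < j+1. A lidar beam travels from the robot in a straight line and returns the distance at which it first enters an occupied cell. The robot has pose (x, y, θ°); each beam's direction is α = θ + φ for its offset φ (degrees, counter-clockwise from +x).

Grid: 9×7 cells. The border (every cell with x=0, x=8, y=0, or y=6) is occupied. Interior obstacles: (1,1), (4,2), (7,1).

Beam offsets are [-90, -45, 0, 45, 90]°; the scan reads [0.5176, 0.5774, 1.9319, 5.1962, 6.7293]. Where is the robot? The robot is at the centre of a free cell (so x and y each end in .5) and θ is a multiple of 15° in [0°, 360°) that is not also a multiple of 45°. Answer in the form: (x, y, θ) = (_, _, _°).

Enumerate (i+0.5, j+0.5, θ) over the 32 free cells and 16 admissible headings. For each, cast all 5 beams and compare to the given ranges.
  (6.5, 4.5, 210°): beam 1 = 1.7321 ≠ 0.5176 ✗
  (7.5, 5.5, 75°): beam 3 = 0.5176 ≠ 1.9319 ✗
  (2.5, 3.5, 330°): beam 1 = 1.7321 ≠ 0.5176 ✗
  (6.5, 1.5, 150°): beam 1 = 3.0000 ≠ 0.5176 ✗
  …
  (1.5, 5.5, 255°): r_1=0.5176, r_2=0.5774, r_3=1.9319, r_4=5.1962, r_5=6.7293 — all match ✓
Unique over the lattice → pose = (1.5, 5.5, 255°).

(x, y, θ) = (1.5, 5.5, 255°)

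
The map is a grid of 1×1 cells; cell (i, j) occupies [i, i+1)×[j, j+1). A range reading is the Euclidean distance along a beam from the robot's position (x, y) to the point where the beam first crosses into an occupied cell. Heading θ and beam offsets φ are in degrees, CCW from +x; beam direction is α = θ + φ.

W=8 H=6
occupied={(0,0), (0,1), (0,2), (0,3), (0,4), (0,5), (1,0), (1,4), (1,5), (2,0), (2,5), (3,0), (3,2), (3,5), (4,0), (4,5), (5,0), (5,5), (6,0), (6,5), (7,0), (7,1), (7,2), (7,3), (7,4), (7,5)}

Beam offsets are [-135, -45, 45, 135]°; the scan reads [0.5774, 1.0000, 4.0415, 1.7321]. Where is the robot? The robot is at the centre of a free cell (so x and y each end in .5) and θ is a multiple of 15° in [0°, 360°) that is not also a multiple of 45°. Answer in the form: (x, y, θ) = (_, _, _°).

Enumerate (i+0.5, j+0.5, θ) over the 22 free cells and 16 admissible headings. For each, cast all 4 beams and compare to the given ranges.
  (4.5, 3.5, 345°): beam 1 = 1.0000 ≠ 0.5774 ✗
  (5.5, 3.5, 255°): beam 1 = 1.7321 ≠ 0.5774 ✗
  (5.5, 2.5, 300°): beam 1 = 1.5529 ≠ 0.5774 ✗
  (1.5, 2.5, 105°): beam 1 = 3.0000 ≠ 0.5774 ✗
  (2.5, 2.5, 240°): beam 1 = 1.9319 ≠ 0.5774 ✗
  …
  (5.5, 4.5, 195°): r_1=0.5774, r_2=1.0000, r_3=4.0415, r_4=1.7321 — all match ✓
Unique over the lattice → pose = (5.5, 4.5, 195°).

(x, y, θ) = (5.5, 4.5, 195°)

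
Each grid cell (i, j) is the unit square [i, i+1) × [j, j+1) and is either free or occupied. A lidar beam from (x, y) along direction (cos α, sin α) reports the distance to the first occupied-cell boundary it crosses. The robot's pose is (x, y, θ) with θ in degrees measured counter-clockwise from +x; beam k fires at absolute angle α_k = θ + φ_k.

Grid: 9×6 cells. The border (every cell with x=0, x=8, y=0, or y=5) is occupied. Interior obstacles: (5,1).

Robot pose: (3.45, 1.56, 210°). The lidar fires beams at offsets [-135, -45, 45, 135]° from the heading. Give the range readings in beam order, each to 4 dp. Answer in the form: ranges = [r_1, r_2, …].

beam 1: φ=-135°, α=75°
  cosα=0.2588 sinα=0.9659 | (3,1) | tMaxX 2.1250 tMaxY 0.4555 | tΔX 3.8637 tΔY 1.0353
    t=0.4555 [y] (3,2)
    t=1.4908 [y] (3,3)
    t=2.1250 [x] (4,3)
    t=2.5261 [y] (4,4)
    t=3.5614 [y] (4,5) — stop
  → r_1 = 3.5614
beam 2: φ=-45°, α=165°
  cosα=-0.9659 sinα=0.2588 | (3,1) | tMaxX 0.4659 tMaxY 1.7000 | tΔX 1.0353 tΔY 3.8637
    t=0.4659 [x] (2,1)
    t=1.5012 [x] (1,1)
    t=1.7000 [y] (1,2)
    t=2.5364 [x] (0,2) — stop
  → r_2 = 2.5364
beam 3: φ=45°, α=255°
  cosα=-0.2588 sinα=-0.9659 | (3,1) | tMaxX 1.7387 tMaxY 0.5798 | tΔX 3.8637 tΔY 1.0353
    t=0.5798 [y] (3,0) — stop
  → r_3 = 0.5798
beam 4: φ=135°, α=345°
  cosα=0.9659 sinα=-0.2588 | (3,1) | tMaxX 0.5694 tMaxY 2.1637 | tΔX 1.0353 tΔY 3.8637
    t=0.5694 [x] (4,1)
    t=1.6047 [x] (5,1) — stop
  → r_4 = 1.6047

ranges = [3.5614, 2.5364, 0.5798, 1.6047]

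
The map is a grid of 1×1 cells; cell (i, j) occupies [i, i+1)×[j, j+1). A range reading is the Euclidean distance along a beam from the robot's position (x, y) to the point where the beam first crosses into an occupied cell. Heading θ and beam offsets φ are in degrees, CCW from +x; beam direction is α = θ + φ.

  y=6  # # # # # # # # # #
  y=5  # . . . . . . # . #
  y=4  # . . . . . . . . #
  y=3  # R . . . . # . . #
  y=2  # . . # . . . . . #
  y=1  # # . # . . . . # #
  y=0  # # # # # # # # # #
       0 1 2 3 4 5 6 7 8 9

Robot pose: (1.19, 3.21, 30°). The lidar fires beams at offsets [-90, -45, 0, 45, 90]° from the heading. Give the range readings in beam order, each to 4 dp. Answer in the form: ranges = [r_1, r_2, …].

ranges = [1.3972, 1.8738, 5.5800, 2.8884, 0.3800]

beam 1: φ=-90°, α=300°
  cosα=0.5000 sinα=-0.8660 | (1,3) | tMaxX 1.6200 tMaxY 0.2425 | tΔX 2.0000 tΔY 1.1547
    t=0.2425 [y] (1,2)
    t=1.3972 [y] (1,1) — stop
  → r_1 = 1.3972
beam 2: φ=-45°, α=345°
  cosα=0.9659 sinα=-0.2588 | (1,3) | tMaxX 0.8386 tMaxY 0.8114 | tΔX 1.0353 tΔY 3.8637
    t=0.8114 [y] (1,2)
    t=0.8386 [x] (2,2)
    t=1.8738 [x] (3,2) — stop
  → r_2 = 1.8738
beam 3: φ=0°, α=30°
  cosα=0.8660 sinα=0.5000 | (1,3) | tMaxX 0.9353 tMaxY 1.5800 | tΔX 1.1547 tΔY 2.0000
    t=0.9353 [x] (2,3)
    t=1.5800 [y] (2,4)
    t=2.0900 [x] (3,4)
    t=3.2447 [x] (4,4)
    t=3.5800 [y] (4,5)
    t=4.3994 [x] (5,5)
    t=5.5541 [x] (6,5)
    t=5.5800 [y] (6,6) — stop
  → r_3 = 5.5800
beam 4: φ=45°, α=75°
  cosα=0.2588 sinα=0.9659 | (1,3) | tMaxX 3.1296 tMaxY 0.8179 | tΔX 3.8637 tΔY 1.0353
    t=0.8179 [y] (1,4)
    t=1.8531 [y] (1,5)
    t=2.8884 [y] (1,6) — stop
  → r_4 = 2.8884
beam 5: φ=90°, α=120°
  cosα=-0.5000 sinα=0.8660 | (1,3) | tMaxX 0.3800 tMaxY 0.9122 | tΔX 2.0000 tΔY 1.1547
    t=0.3800 [x] (0,3) — stop
  → r_5 = 0.3800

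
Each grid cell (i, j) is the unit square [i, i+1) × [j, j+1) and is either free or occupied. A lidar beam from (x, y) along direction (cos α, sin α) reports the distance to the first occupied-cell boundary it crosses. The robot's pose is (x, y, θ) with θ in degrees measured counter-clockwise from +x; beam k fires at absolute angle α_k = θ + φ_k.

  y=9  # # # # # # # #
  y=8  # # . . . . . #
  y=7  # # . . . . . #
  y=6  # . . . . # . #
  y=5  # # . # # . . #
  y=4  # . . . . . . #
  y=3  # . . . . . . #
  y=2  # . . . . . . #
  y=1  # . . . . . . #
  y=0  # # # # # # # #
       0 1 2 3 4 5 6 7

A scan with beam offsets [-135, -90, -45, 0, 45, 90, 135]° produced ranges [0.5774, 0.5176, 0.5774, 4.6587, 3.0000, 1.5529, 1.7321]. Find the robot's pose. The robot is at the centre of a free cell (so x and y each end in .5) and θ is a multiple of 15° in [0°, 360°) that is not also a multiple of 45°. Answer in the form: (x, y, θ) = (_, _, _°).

(x, y, θ) = (5.5, 5.5, 255°)

The pose lattice has 42·16 = 672 candidates. Test each by forward raycasting.
  (3.5, 4.5, 150°): beam 1 = 3.6235 ≠ 0.5774 ✗
  (3.5, 1.5, 120°): beam 1 = 1.9319 ≠ 0.5774 ✗
  (3.5, 8.5, 345°): beam 1 = 1.7321 ≠ 0.5774 ✗
  …
  (5.5, 5.5, 255°): r_1=0.5774, r_2=0.5176, r_3=0.5774, r_4=4.6587, r_5=3.0000, r_6=1.5529, r_7=1.7321 — all match ✓
Unique over the lattice → pose = (5.5, 5.5, 255°).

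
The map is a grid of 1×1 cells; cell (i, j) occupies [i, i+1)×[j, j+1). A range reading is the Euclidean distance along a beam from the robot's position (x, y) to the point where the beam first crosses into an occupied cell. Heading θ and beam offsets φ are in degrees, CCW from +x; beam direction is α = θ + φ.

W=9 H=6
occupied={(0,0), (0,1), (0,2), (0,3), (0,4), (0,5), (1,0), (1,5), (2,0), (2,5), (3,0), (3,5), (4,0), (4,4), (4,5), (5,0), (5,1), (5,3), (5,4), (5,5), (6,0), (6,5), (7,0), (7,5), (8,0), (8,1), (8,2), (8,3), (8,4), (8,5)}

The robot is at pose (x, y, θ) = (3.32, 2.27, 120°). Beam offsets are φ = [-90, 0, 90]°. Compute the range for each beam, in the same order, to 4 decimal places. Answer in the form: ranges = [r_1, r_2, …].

ranges = [1.9399, 3.1523, 2.5400]

beam 1: φ=-90°, α=30°
  direction (0.8660, 0.5000); cell (3,2); t to first gridline: x 0.7852, y 1.4600 (then +1.1547 / +2.0000)
    (4,2) via x @ 0.7852
    (4,3) via y @ 1.4600
    (5,3) via x @ 1.9399  # hit
  → r_1 = 1.9399
beam 2: φ=0°, α=120°
  direction (-0.5000, 0.8660); cell (3,2); t to first gridline: x 0.6400, y 0.8429 (then +2.0000 / +1.1547)
    (2,2) via x @ 0.6400
    (2,3) via y @ 0.8429
    (2,4) via y @ 1.9976
    (1,4) via x @ 2.6400
    (1,5) via y @ 3.1523  # hit
  → r_2 = 3.1523
beam 3: φ=90°, α=210°
  direction (-0.8660, -0.5000); cell (3,2); t to first gridline: x 0.3695, y 0.5400 (then +1.1547 / +2.0000)
    (2,2) via x @ 0.3695
    (2,1) via y @ 0.5400
    (1,1) via x @ 1.5242
    (1,0) via y @ 2.5400  # hit
  → r_3 = 2.5400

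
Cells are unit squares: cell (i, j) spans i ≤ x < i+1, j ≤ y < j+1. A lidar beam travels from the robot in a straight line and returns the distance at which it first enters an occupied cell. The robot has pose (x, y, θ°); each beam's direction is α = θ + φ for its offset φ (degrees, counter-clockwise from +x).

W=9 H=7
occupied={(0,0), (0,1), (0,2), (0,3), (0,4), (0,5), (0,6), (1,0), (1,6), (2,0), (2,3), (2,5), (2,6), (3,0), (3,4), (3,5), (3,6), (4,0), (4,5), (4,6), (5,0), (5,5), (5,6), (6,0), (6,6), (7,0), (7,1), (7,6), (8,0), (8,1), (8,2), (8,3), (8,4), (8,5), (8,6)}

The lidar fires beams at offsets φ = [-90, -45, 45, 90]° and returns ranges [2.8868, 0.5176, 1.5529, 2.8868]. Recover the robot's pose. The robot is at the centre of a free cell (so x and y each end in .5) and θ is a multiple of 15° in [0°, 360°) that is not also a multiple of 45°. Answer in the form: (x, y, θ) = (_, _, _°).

Enumerate (i+0.5, j+0.5, θ) over the 28 free cells and 16 admissible headings. For each, cast all 4 beams and compare to the given ranges.
  (1.5, 1.5, 285°): beam 1 = 0.5176 ≠ 2.8868 ✗
  (1.5, 4.5, 195°): beam 1 = 1.5529 ≠ 2.8868 ✗
  (3.5, 2.5, 300°): beam 2 = 1.5529 ≠ 0.5176 ✗
  (7.5, 3.5, 165°): beam 1 = 1.9319 ≠ 2.8868 ✗
  …
  (5.5, 4.5, 120°): r_1=2.8868, r_2=0.5176, r_3=1.5529, r_4=2.8868 — all match ✓
No second candidate reproduces the full scan.

(x, y, θ) = (5.5, 4.5, 120°)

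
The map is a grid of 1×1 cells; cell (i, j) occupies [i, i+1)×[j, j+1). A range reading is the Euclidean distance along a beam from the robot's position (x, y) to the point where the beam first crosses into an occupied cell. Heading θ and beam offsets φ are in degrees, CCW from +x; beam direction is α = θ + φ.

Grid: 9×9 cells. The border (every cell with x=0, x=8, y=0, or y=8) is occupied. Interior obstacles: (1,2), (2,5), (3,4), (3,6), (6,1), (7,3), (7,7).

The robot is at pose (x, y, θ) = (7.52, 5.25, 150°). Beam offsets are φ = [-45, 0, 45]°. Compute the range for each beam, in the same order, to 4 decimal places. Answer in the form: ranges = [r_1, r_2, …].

beam 1: φ=-45°, α=105°
  cosα=-0.2588 sinα=0.9659 | (7,5) | tMaxX 2.0091 tMaxY 0.7765 | tΔX 3.8637 tΔY 1.0353
    t=0.7765 [y] (7,6)
    t=1.8117 [y] (7,7) — stop
  → r_1 = 1.8117
beam 2: φ=0°, α=150°
  cosα=-0.8660 sinα=0.5000 | (7,5) | tMaxX 0.6004 tMaxY 1.5000 | tΔX 1.1547 tΔY 2.0000
    t=0.6004 [x] (6,5)
    t=1.5000 [y] (6,6)
    t=1.7551 [x] (5,6)
    t=2.9098 [x] (4,6)
    t=3.5000 [y] (4,7)
    t=4.0645 [x] (3,7)
    t=5.2192 [x] (2,7)
    t=5.5000 [y] (2,8) — stop
  → r_2 = 5.5000
beam 3: φ=45°, α=195°
  cosα=-0.9659 sinα=-0.2588 | (7,5) | tMaxX 0.5383 tMaxY 0.9659 | tΔX 1.0353 tΔY 3.8637
    t=0.5383 [x] (6,5)
    t=0.9659 [y] (6,4)
    t=1.5736 [x] (5,4)
    t=2.6089 [x] (4,4)
    t=3.6442 [x] (3,4) — stop
  → r_3 = 3.6442

ranges = [1.8117, 5.5000, 3.6442]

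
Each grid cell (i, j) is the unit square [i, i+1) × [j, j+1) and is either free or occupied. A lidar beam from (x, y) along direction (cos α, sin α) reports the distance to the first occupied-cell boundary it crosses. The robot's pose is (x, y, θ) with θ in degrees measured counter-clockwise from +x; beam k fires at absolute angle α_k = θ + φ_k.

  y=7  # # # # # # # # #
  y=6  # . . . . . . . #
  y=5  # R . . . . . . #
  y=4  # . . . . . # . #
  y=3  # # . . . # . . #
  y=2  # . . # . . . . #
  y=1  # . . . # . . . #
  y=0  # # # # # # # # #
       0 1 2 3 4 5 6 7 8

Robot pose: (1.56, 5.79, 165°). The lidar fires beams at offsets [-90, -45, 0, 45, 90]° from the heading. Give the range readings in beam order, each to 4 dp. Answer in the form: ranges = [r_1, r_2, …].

beam 1: φ=-90°, α=75°
  d=(0.2588,0.9659)  start (1,5)  tX=1.7000 tY=0.2174  stride 1/|dx|=3.8637 1/|dy|=1.0353
    cross y-line → (1,6), t=0.2174
    cross y-line → (1,7), t=1.2527 (wall)
  → r_1 = 1.2527
beam 2: φ=-45°, α=120°
  d=(-0.5000,0.8660)  start (1,5)  tX=1.1200 tY=0.2425  stride 1/|dx|=2.0000 1/|dy|=1.1547
    cross y-line → (1,6), t=0.2425
    cross x-line → (0,6), t=1.1200 (wall)
  → r_2 = 1.1200
beam 3: φ=0°, α=165°
  d=(-0.9659,0.2588)  start (1,5)  tX=0.5798 tY=0.8114  stride 1/|dx|=1.0353 1/|dy|=3.8637
    cross x-line → (0,5), t=0.5798 (wall)
  → r_3 = 0.5798
beam 4: φ=45°, α=210°
  d=(-0.8660,-0.5000)  start (1,5)  tX=0.6466 tY=1.5800  stride 1/|dx|=1.1547 1/|dy|=2.0000
    cross x-line → (0,5), t=0.6466 (wall)
  → r_4 = 0.6466
beam 5: φ=90°, α=255°
  d=(-0.2588,-0.9659)  start (1,5)  tX=2.1637 tY=0.8179  stride 1/|dx|=3.8637 1/|dy|=1.0353
    cross y-line → (1,4), t=0.8179
    cross y-line → (1,3), t=1.8531 (wall)
  → r_5 = 1.8531

ranges = [1.2527, 1.1200, 0.5798, 0.6466, 1.8531]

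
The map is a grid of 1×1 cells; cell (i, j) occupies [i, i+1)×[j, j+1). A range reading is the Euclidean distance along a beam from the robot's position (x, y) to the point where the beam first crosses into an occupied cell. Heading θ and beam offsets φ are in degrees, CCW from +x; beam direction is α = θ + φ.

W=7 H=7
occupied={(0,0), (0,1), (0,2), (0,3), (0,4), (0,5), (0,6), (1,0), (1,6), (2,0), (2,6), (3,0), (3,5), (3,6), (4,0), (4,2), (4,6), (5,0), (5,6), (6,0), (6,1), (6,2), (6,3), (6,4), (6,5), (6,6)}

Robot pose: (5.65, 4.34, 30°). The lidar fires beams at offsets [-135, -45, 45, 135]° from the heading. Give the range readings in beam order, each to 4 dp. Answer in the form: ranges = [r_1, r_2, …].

beam 1: φ=-135°, α=255°
  d=(-0.2588,-0.9659)  start (5,4)  tX=2.5114 tY=0.3520  stride 1/|dx|=3.8637 1/|dy|=1.0353
    cross y-line → (5,3), t=0.3520
    cross y-line → (5,2), t=1.3873
    cross y-line → (5,1), t=2.4225
    cross x-line → (4,1), t=2.5114
    cross y-line → (4,0), t=3.4578 (wall)
  → r_1 = 3.4578
beam 2: φ=-45°, α=345°
  d=(0.9659,-0.2588)  start (5,4)  tX=0.3623 tY=1.3137  stride 1/|dx|=1.0353 1/|dy|=3.8637
    cross x-line → (6,4), t=0.3623 (wall)
  → r_2 = 0.3623
beam 3: φ=45°, α=75°
  d=(0.2588,0.9659)  start (5,4)  tX=1.3523 tY=0.6833  stride 1/|dx|=3.8637 1/|dy|=1.0353
    cross y-line → (5,5), t=0.6833
    cross x-line → (6,5), t=1.3523 (wall)
  → r_3 = 1.3523
beam 4: φ=135°, α=165°
  d=(-0.9659,0.2588)  start (5,4)  tX=0.6729 tY=2.5500  stride 1/|dx|=1.0353 1/|dy|=3.8637
    cross x-line → (4,4), t=0.6729
    cross x-line → (3,4), t=1.7082
    cross y-line → (3,5), t=2.5500 (wall)
  → r_4 = 2.5500

ranges = [3.4578, 0.3623, 1.3523, 2.5500]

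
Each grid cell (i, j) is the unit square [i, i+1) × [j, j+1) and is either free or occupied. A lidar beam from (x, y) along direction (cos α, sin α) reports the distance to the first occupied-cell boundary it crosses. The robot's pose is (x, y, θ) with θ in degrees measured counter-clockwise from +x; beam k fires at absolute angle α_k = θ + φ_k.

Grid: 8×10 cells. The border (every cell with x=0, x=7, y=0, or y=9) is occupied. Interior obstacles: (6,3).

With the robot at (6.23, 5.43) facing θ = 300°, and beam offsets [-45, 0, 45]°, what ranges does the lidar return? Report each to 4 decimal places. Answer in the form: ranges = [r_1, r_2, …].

beam 1: φ=-45°, α=255°
  cosα=-0.2588 sinα=-0.9659 | (6,5) | tMaxX 0.8887 tMaxY 0.4452 | tΔX 3.8637 tΔY 1.0353
    t=0.4452 [y] (6,4)
    t=0.8887 [x] (5,4)
    t=1.4804 [y] (5,3)
    t=2.5157 [y] (5,2)
    t=3.5510 [y] (5,1)
    t=4.5863 [y] (5,0) — stop
  → r_1 = 4.5863
beam 2: φ=0°, α=300°
  cosα=0.5000 sinα=-0.8660 | (6,5) | tMaxX 1.5400 tMaxY 0.4965 | tΔX 2.0000 tΔY 1.1547
    t=0.4965 [y] (6,4)
    t=1.5400 [x] (7,4) — stop
  → r_2 = 1.5400
beam 3: φ=45°, α=345°
  cosα=0.9659 sinα=-0.2588 | (6,5) | tMaxX 0.7972 tMaxY 1.6614 | tΔX 1.0353 tΔY 3.8637
    t=0.7972 [x] (7,5) — stop
  → r_3 = 0.7972

ranges = [4.5863, 1.5400, 0.7972]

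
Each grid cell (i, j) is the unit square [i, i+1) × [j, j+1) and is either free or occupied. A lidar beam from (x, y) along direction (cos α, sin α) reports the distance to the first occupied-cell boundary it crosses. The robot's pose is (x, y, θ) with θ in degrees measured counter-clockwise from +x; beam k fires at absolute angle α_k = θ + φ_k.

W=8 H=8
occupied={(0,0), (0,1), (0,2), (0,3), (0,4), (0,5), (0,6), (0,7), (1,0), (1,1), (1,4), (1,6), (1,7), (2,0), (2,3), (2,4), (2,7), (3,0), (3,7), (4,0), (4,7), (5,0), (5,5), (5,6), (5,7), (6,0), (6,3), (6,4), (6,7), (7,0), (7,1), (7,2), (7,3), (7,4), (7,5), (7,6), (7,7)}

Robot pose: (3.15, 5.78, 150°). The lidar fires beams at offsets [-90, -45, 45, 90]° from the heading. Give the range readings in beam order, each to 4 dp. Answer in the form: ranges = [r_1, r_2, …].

ranges = [1.4087, 1.2630, 2.2258, 0.9007]

beam 1: φ=-90°, α=60°
  direction (0.5000, 0.8660); cell (3,5); t to first gridline: x 1.7000, y 0.2540 (then +2.0000 / +1.1547)
    (3,6) via y @ 0.2540
    (3,7) via y @ 1.4087  # hit
  → r_1 = 1.4087
beam 2: φ=-45°, α=105°
  direction (-0.2588, 0.9659); cell (3,5); t to first gridline: x 0.5796, y 0.2278 (then +3.8637 / +1.0353)
    (3,6) via y @ 0.2278
    (2,6) via x @ 0.5796
    (2,7) via y @ 1.2630  # hit
  → r_2 = 1.2630
beam 3: φ=45°, α=195°
  direction (-0.9659, -0.2588); cell (3,5); t to first gridline: x 0.1553, y 3.0137 (then +1.0353 / +3.8637)
    (2,5) via x @ 0.1553
    (1,5) via x @ 1.1906
    (0,5) via x @ 2.2258  # hit
  → r_3 = 2.2258
beam 4: φ=90°, α=240°
  direction (-0.5000, -0.8660); cell (3,5); t to first gridline: x 0.3000, y 0.9007 (then +2.0000 / +1.1547)
    (2,5) via x @ 0.3000
    (2,4) via y @ 0.9007  # hit
  → r_4 = 0.9007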